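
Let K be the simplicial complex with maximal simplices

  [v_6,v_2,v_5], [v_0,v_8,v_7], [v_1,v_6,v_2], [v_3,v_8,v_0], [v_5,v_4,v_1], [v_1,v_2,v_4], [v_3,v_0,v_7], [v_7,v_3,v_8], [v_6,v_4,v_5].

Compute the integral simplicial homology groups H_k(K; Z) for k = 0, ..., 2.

H_0 = Z^2,  H_1 = Z,  H_2 = Z.

Order the vertices as v_0 < v_1 < v_2 < v_3 < v_4 < v_5 < v_6 < v_7 < v_8. Listing each simplex with vertices in this order, K has dimension 2 with simplices:

  0-simplices (9): [v_0], [v_1], [v_2], [v_3], [v_4], [v_5], [v_6], [v_7], [v_8]
  1-simplices (16): (16 of them)
  2-simplices (9): [v_0,v_3,v_7], [v_0,v_3,v_8], [v_0,v_7,v_8], [v_1,v_2,v_4], [v_1,v_2,v_6], [v_1,v_4,v_5], [v_2,v_5,v_6], [v_3,v_7,v_8], [v_4,v_5,v_6]

so the chain groups are C_0 ≅ Z^9, C_1 ≅ Z^16, C_2 ≅ Z^9.

The boundary map ∂_1: C_1 → C_0 sends each edge [p,q] (with p < q) to q − p.
As a 9×16 matrix over Z this has rank 7, with invariant factors (1,1,1,1,1,1,1).

The boundary map ∂_2: C_2 → C_1 sends each 2-simplex [p,q,r] to [q,r] − [p,r] + [p,q]. For instance
  ∂[v_1,v_2,v_4] = [v_2,v_4] − [v_1,v_4] + [v_1,v_2],
  ∂[v_0,v_7,v_8] = [v_7,v_8] − [v_0,v_8] + [v_0,v_7].
This gives a 16×9 integer matrix of rank 8; reducing to Smith normal form yields diagonal entries (1,1,1,1,1,1,1,1).

Now H_k = ker ∂_k / im ∂_{k+1}, so:

  H_0: rank C_0 − rank ∂_1 = 9 − 7 = 2, and the invariant factors of ∂_1 are all 1, so H_0 = Z^2.
  H_1: rank ker ∂_1 − rank ∂_2 = (16 − 7) − 8 = 1, and the invariant factors of ∂_2 are all 1, so H_1 = Z.
  H_2: rank ker ∂_2 − rank ∂_3 = (9 − 8) − 0 = 1, and there is no ∂_3, so H_2 = Z.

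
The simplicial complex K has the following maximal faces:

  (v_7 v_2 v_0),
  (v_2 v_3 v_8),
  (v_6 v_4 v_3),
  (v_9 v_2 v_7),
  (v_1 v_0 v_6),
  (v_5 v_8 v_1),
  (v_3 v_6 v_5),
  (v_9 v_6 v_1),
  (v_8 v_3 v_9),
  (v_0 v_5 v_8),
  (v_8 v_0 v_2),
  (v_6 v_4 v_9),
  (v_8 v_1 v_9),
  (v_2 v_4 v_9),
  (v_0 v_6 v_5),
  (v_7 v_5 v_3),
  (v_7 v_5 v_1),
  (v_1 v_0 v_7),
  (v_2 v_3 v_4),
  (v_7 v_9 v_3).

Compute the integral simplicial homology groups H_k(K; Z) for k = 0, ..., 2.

H_0 = Z,  H_1 = Z ⊕ Z/2Z,  H_2 = 0.

K has 10 vertices, 30 edges, 20 triangles.
rank ∂_0 = 0, rank ∂_1 = 9 ⇒ b_0 = 10 − 0 − 9 = 1; all invariant factors of ∂_1 are 1 so no torsion. So H_0 ≅ Z.
rank ∂_1 = 9, rank ∂_2 = 20 ⇒ b_1 = 30 − 9 − 20 = 1; ∂_2 has invariant factor(s) [2] giving torsion. So H_1 ≅ Z ⊕ Z/2Z.
rank ∂_2 = 20, rank ∂_3 = 0 ⇒ b_2 = 20 − 20 − 0 = 0. So H_2 ≅ 0.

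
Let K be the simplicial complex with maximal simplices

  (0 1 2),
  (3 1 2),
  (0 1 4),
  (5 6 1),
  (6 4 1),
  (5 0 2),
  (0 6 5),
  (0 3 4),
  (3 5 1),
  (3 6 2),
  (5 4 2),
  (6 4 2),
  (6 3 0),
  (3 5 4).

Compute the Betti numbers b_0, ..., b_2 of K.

b_0 = 1, b_1 = 2, b_2 = 1.

We work with the vertex ordering 0 < 1 < 2 < 3 < 4 < 5 < 6. The simplices of K, each written with vertices in increasing order, are:

  0-simplices (7): [0], [1], [2], [3], [4], [5], [6]
  1-simplices (21): [0,1], [0,2], [0,3], [0,4], [0,5], [0,6], [1,2], [1,3], [1,4], [1,5], [1,6], [2,3], [2,4], [2,5], [2,6], [3,4], [3,5], [3,6], [4,5], [4,6], [5,6]
  2-simplices (14): [0,1,2], [0,1,4], [0,2,5], [0,3,4], [0,3,6], [0,5,6], [1,2,3], [1,3,5], [1,4,6], [1,5,6], [2,3,6], [2,4,5], [2,4,6], [3,4,5]

so the chain groups are C_0 ≅ Z^7, C_1 ≅ Z^21, C_2 ≅ Z^14.

∂_1: C_1 → C_0 maps an edge to its endpoints' difference, ∂[p,q] = q − p.
The 7×21 boundary matrix has rank 6 and Smith normal form diag(1,1,1,1,1,1).

Boundary ∂_2: C_2 → C_1 sends each 2-simplex [p,q,r] to [q,r] − [p,r] + [p,q]. For instance
  ∂[1,5,6] = [5,6] − [1,6] + [1,5],
  ∂[0,3,6] = [3,6] − [0,6] + [0,3].
This gives a 21×14 integer matrix of rank 13; reducing to Smith normal form yields diagonal entries (1,1,1,1,1,1,1,1,1,1,1,1,1).

Reading off H_k = ker ∂_k / im ∂_{k+1}:

  H_0: rank C_0 − rank ∂_1 = 7 − 6 = 1, and the invariant factors of ∂_1 are all 1, so H_0 ≅ Z.
  H_1: rank ker ∂_1 − rank ∂_2 = (21 − 6) − 13 = 2, and the invariant factors of ∂_2 are all 1, so H_1 ≅ Z^2.
  H_2: rank ker ∂_2 − rank ∂_3 = (14 − 13) − 0 = 1, and there is no ∂_3, so H_2 ≅ Z.

(K is a triangulation of the torus T^2.)

Hence the Betti numbers are b_0 = 1, b_1 = 2, b_2 = 1.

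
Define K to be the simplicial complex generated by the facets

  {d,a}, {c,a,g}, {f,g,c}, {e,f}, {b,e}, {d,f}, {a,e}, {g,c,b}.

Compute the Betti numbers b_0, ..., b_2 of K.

K has 7 vertices, 12 edges, 3 triangles.
rank ∂_0 = 0, rank ∂_1 = 6 ⇒ b_0 = 7 − 0 − 6 = 1; all invariant factors of ∂_1 are 1 so no torsion. So H_0 = Z.
rank ∂_1 = 6, rank ∂_2 = 3 ⇒ b_1 = 12 − 6 − 3 = 3; all invariant factors of ∂_2 are 1 so no torsion. So H_1 = Z^3.
rank ∂_2 = 3, rank ∂_3 = 0 ⇒ b_2 = 3 − 3 − 0 = 0. So H_2 = 0.

b_0 = 1, b_1 = 3, b_2 = 0.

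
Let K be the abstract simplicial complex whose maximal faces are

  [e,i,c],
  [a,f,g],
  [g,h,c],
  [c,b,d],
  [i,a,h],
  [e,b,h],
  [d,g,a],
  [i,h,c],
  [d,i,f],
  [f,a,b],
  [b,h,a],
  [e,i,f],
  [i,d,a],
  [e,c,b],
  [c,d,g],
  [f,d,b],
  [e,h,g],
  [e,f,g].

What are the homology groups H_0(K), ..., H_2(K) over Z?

H_0 = Z,  H_1 = Z × Z/2,  H_2 = 0.

Fix the vertex order a < b < c < d < e < f < g < h < i and write every simplex with vertices in increasing order. Then dim K = 2 and the simplices of K are:

  0-simplices (9): a, b, c, d, e, f, g, h, i
  1-simplices (27): ab, ad, af, ag, ah, ai, bc, bd, be, bf, bh, cd, ce, cg, ch, ci, df, dg, di, ef, eg, eh, ei, fg, fi, gh, hi
  2-simplices (18): abf, abh, adg, adi, afg, ahi, bcd, bce, bdf, beh, cdg, cei, cgh, chi, dfi, efg, efi, egh

giving chain groups C_0 ≅ Z^9, C_1 ≅ Z^27, C_2 ≅ Z^18.

Boundary ∂_1: C_1 → C_0 sends each edge [p,q] (with p < q) to q − p.
As a 9×27 matrix over Z this has rank 8, with invariant factors (1,1,1,1,1,1,1,1).

∂_2: C_2 → C_1 acts by ∂[p,q,r] = [q,r] − [p,r] + [p,q]. For instance
  ∂efg = fg − eg + ef,
  ∂cgh = gh − ch + cg.
As a 27×18 matrix over Z this has rank 18, with invariant factors (1,1,1,1,1,1,1,1,1,1,1,1,1,1,1,1,1,2).

Reading off H_k = ker ∂_k / im ∂_{k+1}:

  H_0: rank C_0 − rank ∂_1 = 9 − 8 = 1, and the invariant factors of ∂_1 are all 1, so H_0 = Z.
  H_1: rank ker ∂_1 − rank ∂_2 = (27 − 8) − 18 = 1, and ∂_2 has invariant factor 2 > 1, so H_1 = Z × Z/2.
  H_2: rank ker ∂_2 − rank ∂_3 = (18 − 18) − 0 = 0, and there is no ∂_3, so H_2 = 0.

As a check, the Euler characteristic is 9 − 27 + 18 = 0, which agrees with 1 − 1 + 0 = 0.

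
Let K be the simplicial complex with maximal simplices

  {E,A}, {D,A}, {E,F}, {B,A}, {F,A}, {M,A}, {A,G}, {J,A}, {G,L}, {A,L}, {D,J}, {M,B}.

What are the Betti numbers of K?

b_0 = 1, b_1 = 4.

K has 9 vertices, 12 edges.
rank ∂_0 = 0, rank ∂_1 = 8 ⇒ b_0 = 9 − 0 − 8 = 1; all invariant factors of ∂_1 are 1 so no torsion. So H_0 ≅ Z.
rank ∂_1 = 8, rank ∂_2 = 0 ⇒ b_1 = 12 − 8 − 0 = 4. So H_1 ≅ Z^4.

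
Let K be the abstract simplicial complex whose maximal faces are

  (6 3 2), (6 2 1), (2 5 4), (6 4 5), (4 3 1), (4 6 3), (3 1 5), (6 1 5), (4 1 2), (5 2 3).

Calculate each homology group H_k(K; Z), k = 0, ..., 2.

H_0 = Z,  H_1 = Z_2,  H_2 = 0.

Order the vertices as 1 < 2 < 3 < 4 < 5 < 6. Listing each simplex with vertices in this order, K has dimension 2 with simplices:

  0-simplices (6): [1], [2], [3], [4], [5], [6]
  1-simplices (15): [1,2], [1,3], [1,4], [1,5], [1,6], [2,3], [2,4], [2,5], [2,6], [3,4], [3,5], [3,6], [4,5], [4,6], [5,6]
  2-simplices (10): [1,2,4], [1,2,6], [1,3,4], [1,3,5], [1,5,6], [2,3,5], [2,3,6], [2,4,5], [3,4,6], [4,5,6]

giving chain groups C_0 ≅ Z^6, C_1 ≅ Z^15, C_2 ≅ Z^10.

The boundary map ∂_1: C_1 → C_0 maps an edge to its endpoints' difference, ∂[p,q] = q − p. For instance
  ∂[3,6] = [6] − [3].
The 6×15 boundary matrix has rank 5 and Smith normal form diag(1,1,1,1,1).

Boundary ∂_2: C_2 → C_1 acts by ∂[p,q,r] = [q,r] − [p,r] + [p,q]. For instance
  ∂[1,5,6] = [5,6] − [1,6] + [1,5],
  ∂[2,3,5] = [3,5] − [2,5] + [2,3].
The resulting 15×10 matrix has rank 10, and its Smith normal form has invariant factors (1,1,1,1,1,1,1,1,1,2).

Now H_k = ker ∂_k / im ∂_{k+1}, so:

  H_0: rank C_0 − rank ∂_1 = 6 − 5 = 1, and the invariant factors of ∂_1 are all 1, so H_0 ≅ Z.
  H_1: rank ker ∂_1 − rank ∂_2 = (15 − 5) − 10 = 0, and ∂_2 has invariant factor 2 > 1, so H_1 ≅ Z_2.
  H_2: rank ker ∂_2 − rank ∂_3 = (10 − 10) − 0 = 0, and there is no ∂_3, so H_2 ≅ 0.

As a check, the Euler characteristic is 6 − 15 + 10 = 1, which agrees with 1 − 0 + 0 = 1.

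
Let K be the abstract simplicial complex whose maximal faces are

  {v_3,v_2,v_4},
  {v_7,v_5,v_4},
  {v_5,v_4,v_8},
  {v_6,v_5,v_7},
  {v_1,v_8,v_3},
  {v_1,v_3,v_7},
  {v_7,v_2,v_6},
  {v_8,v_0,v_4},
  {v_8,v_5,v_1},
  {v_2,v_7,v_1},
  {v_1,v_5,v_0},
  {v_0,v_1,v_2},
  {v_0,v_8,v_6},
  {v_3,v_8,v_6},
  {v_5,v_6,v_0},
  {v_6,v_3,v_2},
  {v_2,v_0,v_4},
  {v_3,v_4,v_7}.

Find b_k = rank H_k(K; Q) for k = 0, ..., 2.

Fix the vertex order v_0 < v_1 < v_2 < v_3 < v_4 < v_5 < v_6 < v_7 < v_8 and write every simplex with vertices in increasing order. Then dim K = 2 and the simplices of K are:

  0-simplices (9): [v_0], [v_1], [v_2], [v_3], [v_4], [v_5], [v_6], [v_7], [v_8]
  1-simplices (27): (27 of them)
  2-simplices (18): (18 of them)

so the chain groups are C_0 ≅ Z^9, C_1 ≅ Z^27, C_2 ≅ Z^18.

The boundary map ∂_1: C_1 → C_0 maps an edge to its endpoints' difference, ∂[p,q] = q − p. For instance
  ∂[v_2,v_7] = [v_7] − [v_2].
The 9×27 boundary matrix has rank 8 and Smith normal form diag(1,1,1,1,1,1,1,1).

Boundary ∂_2: C_2 → C_1 acts by ∂[p,q,r] = [q,r] − [p,r] + [p,q]. For instance
  ∂[v_5,v_6,v_7] = [v_6,v_7] − [v_5,v_7] + [v_5,v_6],
  ∂[v_0,v_5,v_6] = [v_5,v_6] − [v_0,v_6] + [v_0,v_5].
This gives a 27×18 integer matrix of rank 18; reducing to Smith normal form yields diagonal entries (1,1,1,1,1,1,1,1,1,1,1,1,1,1,1,1,1,2).

From H_k ≅ ker(∂_k) / im(∂_{k+1}) we obtain:

  H_0: rank C_0 − rank ∂_1 = 9 − 8 = 1, and the invariant factors of ∂_1 are all 1, so H_0 ≅ Z.
  H_1: rank ker ∂_1 − rank ∂_2 = (27 − 8) − 18 = 1, and ∂_2 has invariant factor 2 > 1, so H_1 ≅ Z ⊕ Z/2.
  H_2: rank ker ∂_2 − rank ∂_3 = (18 − 18) − 0 = 0, and there is no ∂_3, so H_2 ≅ 0.

(K is a triangulation of the Klein bottle.)

Hence the Betti numbers are b_0 = 1, b_1 = 1, b_2 = 0.

b_0 = 1, b_1 = 1, b_2 = 0.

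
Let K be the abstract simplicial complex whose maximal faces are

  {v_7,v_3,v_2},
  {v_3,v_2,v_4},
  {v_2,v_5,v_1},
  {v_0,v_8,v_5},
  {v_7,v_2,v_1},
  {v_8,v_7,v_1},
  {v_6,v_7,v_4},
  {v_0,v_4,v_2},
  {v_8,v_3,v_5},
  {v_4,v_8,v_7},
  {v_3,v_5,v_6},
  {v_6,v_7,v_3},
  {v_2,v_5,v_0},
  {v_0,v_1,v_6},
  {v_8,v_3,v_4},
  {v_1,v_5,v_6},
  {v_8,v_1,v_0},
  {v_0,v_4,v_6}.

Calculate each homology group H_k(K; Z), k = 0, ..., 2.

K has 9 vertices, 27 edges, 18 triangles.
rank ∂_0 = 0, rank ∂_1 = 8 ⇒ b_0 = 9 − 0 − 8 = 1; all invariant factors of ∂_1 are 1 so no torsion. So H_0 ≅ Z.
rank ∂_1 = 8, rank ∂_2 = 18 ⇒ b_1 = 27 − 8 − 18 = 1; ∂_2 has invariant factor(s) [2] giving torsion. So H_1 ≅ Z × Z/2.
rank ∂_2 = 18, rank ∂_3 = 0 ⇒ b_2 = 18 − 18 − 0 = 0. So H_2 ≅ 0.

H_0 = Z,  H_1 = Z × Z/2,  H_2 = 0.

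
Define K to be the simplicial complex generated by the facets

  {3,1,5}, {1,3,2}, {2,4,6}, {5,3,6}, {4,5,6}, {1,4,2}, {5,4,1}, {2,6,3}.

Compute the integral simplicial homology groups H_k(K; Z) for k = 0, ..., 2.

We work with the vertex ordering 1 < 2 < 3 < 4 < 5 < 6. The simplices of K, each written with vertices in increasing order, are:

  0-simplices (6): [1], [2], [3], [4], [5], [6]
  1-simplices (12): [1,2], [1,3], [1,4], [1,5], [2,3], [2,4], [2,6], [3,5], [3,6], [4,5], [4,6], [5,6]
  2-simplices (8): [1,2,3], [1,2,4], [1,3,5], [1,4,5], [2,3,6], [2,4,6], [3,5,6], [4,5,6]

giving chain groups C_0 ≅ Z^6, C_1 ≅ Z^12, C_2 ≅ Z^8.

The boundary map ∂_1: C_1 → C_0 sends each edge [p,q] (with p < q) to q − p. For instance
  ∂[1,5] = [5] − [1].
The resulting 6×12 matrix has rank 5, and its Smith normal form has invariant factors (1,1,1,1,1).

The boundary map ∂_2: C_2 → C_1 acts by ∂[p,q,r] = [q,r] − [p,r] + [p,q]. For instance
  ∂[1,3,5] = [3,5] − [1,5] + [1,3],
  ∂[1,2,4] = [2,4] − [1,4] + [1,2].
As a 12×8 matrix over Z this has rank 7, with invariant factors (1,1,1,1,1,1,1).

Computing H_k = (kernel of ∂_k) / (image of ∂_{k+1}):

  H_0: rank C_0 − rank ∂_1 = 6 − 5 = 1, and the invariant factors of ∂_1 are all 1, so H_0 = Z.
  H_1: rank ker ∂_1 − rank ∂_2 = (12 − 5) − 7 = 0, and the invariant factors of ∂_2 are all 1, so H_1 = 0.
  H_2: rank ker ∂_2 − rank ∂_3 = (8 − 7) − 0 = 1, and there is no ∂_3, so H_2 = Z.

H_0 ≅ Z,  H_1 = 0,  H_2 ≅ Z.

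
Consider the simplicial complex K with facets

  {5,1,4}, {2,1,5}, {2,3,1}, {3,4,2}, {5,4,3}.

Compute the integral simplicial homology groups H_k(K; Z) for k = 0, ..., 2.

H_0 ≅ Z,  H_1 ≅ Z,  H_2 = 0.

Order the vertices as 1 < 2 < 3 < 4 < 5. Listing each simplex with vertices in this order, K has dimension 2 with simplices:

  0-simplices (5): [1], [2], [3], [4], [5]
  1-simplices (10): [1,2], [1,3], [1,4], [1,5], [2,3], [2,4], [2,5], [3,4], [3,5], [4,5]
  2-simplices (5): [1,2,3], [1,2,5], [1,4,5], [2,3,4], [3,4,5]

Hence C_0 ≅ Z^5, C_1 ≅ Z^10, C_2 ≅ Z^5.

∂_1: C_1 → C_0 sends each edge [p,q] (with p < q) to q − p.
The 5×10 boundary matrix has rank 4 and Smith normal form diag(1,1,1,1).

The boundary map ∂_2: C_2 → C_1 sends each 2-simplex [p,q,r] to [q,r] − [p,r] + [p,q]. For instance
  ∂[1,2,3] = [2,3] − [1,3] + [1,2],
  ∂[3,4,5] = [4,5] − [3,5] + [3,4].
As a 10×5 matrix over Z this has rank 5, with invariant factors (1,1,1,1,1).

Reading off H_k = ker ∂_k / im ∂_{k+1}:

  H_0: rank C_0 − rank ∂_1 = 5 − 4 = 1, and the invariant factors of ∂_1 are all 1, so H_0 ≅ Z.
  H_1: rank ker ∂_1 − rank ∂_2 = (10 − 4) − 5 = 1, and the invariant factors of ∂_2 are all 1, so H_1 ≅ Z.
  H_2: rank ker ∂_2 − rank ∂_3 = (5 − 5) − 0 = 0, and there is no ∂_3, so H_2 ≅ 0.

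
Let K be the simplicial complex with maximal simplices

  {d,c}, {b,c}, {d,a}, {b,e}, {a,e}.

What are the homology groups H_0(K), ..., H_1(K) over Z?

H_0 = Z,  H_1 = Z.

Order the vertices as a < b < c < d < e. Listing each simplex with vertices in this order, K has dimension 1 with simplices:

  0-simplices (5): a, b, c, d, e
  1-simplices (5): ad, ae, bc, be, cd

Hence C_0 ≅ Z^5, C_1 ≅ Z^5.

Boundary ∂_1: C_1 → C_0 maps an edge to its endpoints' difference, ∂[p,q] = q − p.
This gives a 5×5 integer matrix of rank 4; reducing to Smith normal form yields diagonal entries (1,1,1,1).

Now H_k = ker ∂_k / im ∂_{k+1}, so:

  H_0: rank C_0 − rank ∂_1 = 5 − 4 = 1, and the invariant factors of ∂_1 are all 1, so H_0 = Z.
  H_1: rank ker ∂_1 − rank ∂_2 = (5 − 4) − 0 = 1, and there is no ∂_2, so H_1 = Z.

(K is a triangulation of the circle S^1.)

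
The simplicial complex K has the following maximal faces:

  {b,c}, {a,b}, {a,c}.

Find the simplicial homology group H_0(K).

H_0 ≅ Z.

We work with the vertex ordering a < b < c. The simplices of K, each written with vertices in increasing order, are:

  0-simplices (3): a, b, c
  1-simplices (3): ab, ac, bc

giving chain groups C_0 ≅ Z^3, C_1 ≅ Z^3.

∂_1: C_1 → C_0 maps an edge to its endpoints' difference, ∂[p,q] = q − p. For instance
  ∂bc = c − b.
As a 3×3 matrix over Z this has rank 2, with invariant factors (1,1).

From H_k ≅ ker(∂_k) / im(∂_{k+1}) we obtain:

  H_0: rank C_0 − rank ∂_1 = 3 − 2 = 1, and the invariant factors of ∂_1 are all 1, so H_0 = Z.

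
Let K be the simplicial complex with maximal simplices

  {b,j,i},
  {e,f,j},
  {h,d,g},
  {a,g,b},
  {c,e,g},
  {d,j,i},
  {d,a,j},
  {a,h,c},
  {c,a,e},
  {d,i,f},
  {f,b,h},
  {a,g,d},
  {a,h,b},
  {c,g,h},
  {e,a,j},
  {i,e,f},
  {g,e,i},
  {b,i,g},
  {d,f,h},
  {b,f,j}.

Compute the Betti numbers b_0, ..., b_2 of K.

b_0 = 1, b_1 = 1, b_2 = 0.

We work with the vertex ordering a < b < c < d < e < f < g < h < i < j. The simplices of K, each written with vertices in increasing order, are:

  0-simplices (10): a, b, c, d, e, f, g, h, i, j
  1-simplices (30): ab, ac, ad, ae, ag, ah, aj, bf, bg, bh, bi, bj, ce, cg, ch, df, dg, dh, di, dj, ef, eg, ei, ej, fh, fi, fj, gh, gi, ij
  2-simplices (20): abg, abh, ace, ach, adg, adj, aej, bfh, bfj, bgi, bij, ceg, cgh, dfh, dfi, dgh, dij, efi, efj, egi

so the chain groups are C_0 ≅ Z^10, C_1 ≅ Z^30, C_2 ≅ Z^20.

∂_1: C_1 → C_0 sends each edge [p,q] (with p < q) to q − p.
The resulting 10×30 matrix has rank 9, and its Smith normal form has invariant factors (1,1,1,1,1,1,1,1,1).

The boundary map ∂_2: C_2 → C_1 acts by ∂[p,q,r] = [q,r] − [p,r] + [p,q]. For instance
  ∂dij = ij − dj + di,
  ∂abg = bg − ag + ab.
The 30×20 boundary matrix has rank 20 and Smith normal form diag(1,1,1,1,1,1,1,1,1,1,1,1,1,1,1,1,1,1,1,2).

Reading off H_k = ker ∂_k / im ∂_{k+1}:

  H_0: rank C_0 − rank ∂_1 = 10 − 9 = 1, and the invariant factors of ∂_1 are all 1, so H_0 = Z.
  H_1: rank ker ∂_1 − rank ∂_2 = (30 − 9) − 20 = 1, and ∂_2 has invariant factor 2 > 1, so H_1 = Z ⊕ Z/2.
  H_2: rank ker ∂_2 − rank ∂_3 = (20 − 20) − 0 = 0, and there is no ∂_3, so H_2 = 0.

Hence the Betti numbers are b_0 = 1, b_1 = 1, b_2 = 0.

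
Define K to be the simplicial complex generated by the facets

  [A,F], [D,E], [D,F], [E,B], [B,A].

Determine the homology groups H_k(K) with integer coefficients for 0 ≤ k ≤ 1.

We work with the vertex ordering A < B < D < E < F. The simplices of K, each written with vertices in increasing order, are:

  0-simplices (5): A, B, D, E, F
  1-simplices (5): AB, AF, BE, DE, DF

so the chain groups are C_0 ≅ Z^5, C_1 ≅ Z^5.

∂_1: C_1 → C_0 sends each edge [p,q] (with p < q) to q − p. For instance
  ∂AF = F − A.
The resulting 5×5 matrix has rank 4, and its Smith normal form has invariant factors (1,1,1,1).

Reading off H_k = ker ∂_k / im ∂_{k+1}:

  H_0: rank C_0 − rank ∂_1 = 5 − 4 = 1, and the invariant factors of ∂_1 are all 1, so H_0 = Z.
  H_1: rank ker ∂_1 − rank ∂_2 = (5 − 4) − 0 = 1, and there is no ∂_2, so H_1 = Z.

(K is a triangulation of the circle S^1.)

H_0 = Z,  H_1 = Z.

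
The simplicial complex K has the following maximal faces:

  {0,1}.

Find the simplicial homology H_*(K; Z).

Take the total order 0 < 1 on the vertex set. Then K (dimension 1) consists of the simplices:

  0-simplices (2): [0], [1]
  1-simplices (1): [0,1]

Hence C_0 ≅ Z^2, C_1 ≅ Z^1.

Boundary ∂_1: C_1 → C_0 is given by ∂[p,q] = [q] − [p].
As a 2×1 matrix over Z this has rank 1, with invariant factors (1).

Now H_k = ker ∂_k / im ∂_{k+1}, so:

  H_0: rank C_0 − rank ∂_1 = 2 − 1 = 1, and the invariant factors of ∂_1 are all 1, so H_0 = Z.
  H_1: rank ker ∂_1 − rank ∂_2 = (1 − 1) − 0 = 0, and there is no ∂_2, so H_1 = 0.

(K is a triangulation of the 1-simplex.)

H_0 = Z,  H_1 = 0.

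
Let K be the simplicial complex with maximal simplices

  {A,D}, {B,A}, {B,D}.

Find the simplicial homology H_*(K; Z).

H_0 = Z,  H_1 = Z.

Fix the vertex order A < B < D and write every simplex with vertices in increasing order. Then dim K = 1 and the simplices of K are:

  0-simplices (3): A, B, D
  1-simplices (3): AB, AD, BD

giving chain groups C_0 ≅ Z^3, C_1 ≅ Z^3.

∂_1: C_1 → C_0 is given by ∂[p,q] = [q] − [p].
The 3×3 boundary matrix has rank 2 and Smith normal form diag(1,1).

Reading off H_k = ker ∂_k / im ∂_{k+1}:

  H_0: rank C_0 − rank ∂_1 = 3 − 2 = 1, and the invariant factors of ∂_1 are all 1, so H_0 = Z.
  H_1: rank ker ∂_1 − rank ∂_2 = (3 − 2) − 0 = 1, and there is no ∂_2, so H_1 = Z.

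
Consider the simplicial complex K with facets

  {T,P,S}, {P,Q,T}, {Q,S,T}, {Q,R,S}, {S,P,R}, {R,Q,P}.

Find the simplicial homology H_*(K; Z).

Order the vertices as P < Q < R < S < T. Listing each simplex with vertices in this order, K has dimension 2 with simplices:

  0-simplices (5): P, Q, R, S, T
  1-simplices (9): PQ, PR, PS, PT, QR, QS, QT, RS, ST
  2-simplices (6): PQR, PQT, PRS, PST, QRS, QST

giving chain groups C_0 ≅ Z^5, C_1 ≅ Z^9, C_2 ≅ Z^6.

The boundary map ∂_1: C_1 → C_0 is given by ∂[p,q] = [q] − [p].
As a 5×9 matrix over Z this has rank 4, with invariant factors (1,1,1,1).

∂_2: C_2 → C_1 acts by ∂[p,q,r] = [q,r] − [p,r] + [p,q]. For instance
  ∂PQR = QR − PR + PQ,
  ∂PST = ST − PT + PS.
This gives a 9×6 integer matrix of rank 5; reducing to Smith normal form yields diagonal entries (1,1,1,1,1).

Reading off H_k = ker ∂_k / im ∂_{k+1}:

  H_0: rank C_0 − rank ∂_1 = 5 − 4 = 1, and the invariant factors of ∂_1 are all 1, so H_0 ≅ Z.
  H_1: rank ker ∂_1 − rank ∂_2 = (9 − 4) − 5 = 0, and the invariant factors of ∂_2 are all 1, so H_1 ≅ 0.
  H_2: rank ker ∂_2 − rank ∂_3 = (6 − 5) − 0 = 1, and there is no ∂_3, so H_2 ≅ Z.

H_0 ≅ Z,  H_1 = 0,  H_2 ≅ Z.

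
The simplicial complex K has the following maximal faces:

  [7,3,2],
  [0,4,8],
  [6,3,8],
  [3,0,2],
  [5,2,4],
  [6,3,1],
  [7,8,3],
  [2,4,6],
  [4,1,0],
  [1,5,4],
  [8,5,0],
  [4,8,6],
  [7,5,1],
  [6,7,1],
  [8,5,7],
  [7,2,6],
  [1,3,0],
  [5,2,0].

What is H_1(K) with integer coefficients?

Fix the vertex order 0 < 1 < 2 < 3 < 4 < 5 < 6 < 7 < 8 and write every simplex with vertices in increasing order. Then dim K = 2 and the simplices of K are:

  0-simplices (9): [0], [1], [2], [3], [4], [5], [6], [7], [8]
  1-simplices (27): (27 of them)
  2-simplices (18): [0,1,3], [0,1,4], [0,2,3], [0,2,5], [0,4,8], [0,5,8], [1,3,6], [1,4,5], [1,5,7], [1,6,7], [2,3,7], [2,4,5], [2,4,6], [2,6,7], [3,6,8], [3,7,8], [4,6,8], [5,7,8]

giving chain groups C_0 ≅ Z^9, C_1 ≅ Z^27, C_2 ≅ Z^18.

The boundary map ∂_1: C_1 → C_0 maps an edge to its endpoints' difference, ∂[p,q] = q − p.
The resulting 9×27 matrix has rank 8, and its Smith normal form has invariant factors (1,1,1,1,1,1,1,1).

∂_2: C_2 → C_1 sends each 2-simplex [p,q,r] to [q,r] − [p,r] + [p,q]. For instance
  ∂[5,7,8] = [7,8] − [5,8] + [5,7],
  ∂[4,6,8] = [6,8] − [4,8] + [4,6].
The 27×18 boundary matrix has rank 18 and Smith normal form diag(1,1,1,1,1,1,1,1,1,1,1,1,1,1,1,1,1,2).

Computing H_k = (kernel of ∂_k) / (image of ∂_{k+1}):

  H_1: rank ker ∂_1 − rank ∂_2 = (27 − 8) − 18 = 1, and ∂_2 has invariant factor 2 > 1, so H_1 ≅ Z ⊕ Z/2.

(K is a triangulation of the Klein bottle.)

H_1 = Z ⊕ Z/2.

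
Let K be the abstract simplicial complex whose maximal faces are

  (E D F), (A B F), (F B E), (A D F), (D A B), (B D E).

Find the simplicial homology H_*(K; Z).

We work with the vertex ordering A < B < D < E < F. The simplices of K, each written with vertices in increasing order, are:

  0-simplices (5): A, B, D, E, F
  1-simplices (9): AB, AD, AF, BD, BE, BF, DE, DF, EF
  2-simplices (6): ABD, ABF, ADF, BDE, BEF, DEF

giving chain groups C_0 ≅ Z^5, C_1 ≅ Z^9, C_2 ≅ Z^6.

Boundary ∂_1: C_1 → C_0 is given by ∂[p,q] = [q] − [p]. For instance
  ∂AF = F − A.
This gives a 5×9 integer matrix of rank 4; reducing to Smith normal form yields diagonal entries (1,1,1,1).

Boundary ∂_2: C_2 → C_1 sends each 2-simplex [p,q,r] to [q,r] − [p,r] + [p,q]. For instance
  ∂ABF = BF − AF + AB,
  ∂ADF = DF − AF + AD.
As a 9×6 matrix over Z this has rank 5, with invariant factors (1,1,1,1,1).

Computing H_k = (kernel of ∂_k) / (image of ∂_{k+1}):

  H_0: rank C_0 − rank ∂_1 = 5 − 4 = 1, and the invariant factors of ∂_1 are all 1, so H_0 ≅ Z.
  H_1: rank ker ∂_1 − rank ∂_2 = (9 − 4) − 5 = 0, and the invariant factors of ∂_2 are all 1, so H_1 ≅ 0.
  H_2: rank ker ∂_2 − rank ∂_3 = (6 − 5) − 0 = 1, and there is no ∂_3, so H_2 ≅ Z.

H_0 ≅ Z,  H_1 = 0,  H_2 ≅ Z.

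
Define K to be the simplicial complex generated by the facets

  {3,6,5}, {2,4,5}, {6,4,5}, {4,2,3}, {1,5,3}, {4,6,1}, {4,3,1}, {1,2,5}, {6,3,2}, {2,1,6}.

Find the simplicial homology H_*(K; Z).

K has 6 vertices, 15 edges, 10 triangles.
rank ∂_0 = 0, rank ∂_1 = 5 ⇒ b_0 = 6 − 0 − 5 = 1; all invariant factors of ∂_1 are 1 so no torsion. So H_0 = Z.
rank ∂_1 = 5, rank ∂_2 = 10 ⇒ b_1 = 15 − 5 − 10 = 0; ∂_2 has invariant factor(s) [2] giving torsion. So H_1 = Z/2Z.
rank ∂_2 = 10, rank ∂_3 = 0 ⇒ b_2 = 10 − 10 − 0 = 0. So H_2 = 0.

H_0 ≅ Z,  H_1 ≅ Z/2Z,  H_2 = 0.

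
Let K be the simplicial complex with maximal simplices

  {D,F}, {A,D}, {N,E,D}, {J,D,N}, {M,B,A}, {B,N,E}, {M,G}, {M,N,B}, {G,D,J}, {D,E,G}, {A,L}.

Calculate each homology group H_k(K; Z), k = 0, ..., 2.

H_0 ≅ Z,  H_1 ≅ Z^2,  H_2 = 0.

Fix the vertex order A < B < D < E < F < G < J < L < M < N and write every simplex with vertices in increasing order. Then dim K = 2 and the simplices of K are:

  0-simplices (10): A, B, D, E, F, G, J, L, M, N
  1-simplices (18): AB, AD, AL, AM, BE, BM, BN, DE, DF, DG, DJ, DN, EG, EN, GJ, GM, JN, MN
  2-simplices (7): ABM, BEN, BMN, DEG, DEN, DGJ, DJN

Hence C_0 ≅ Z^10, C_1 ≅ Z^18, C_2 ≅ Z^7.

The boundary map ∂_1: C_1 → C_0 sends each edge [p,q] (with p < q) to q − p. For instance
  ∂DF = F − D.
This gives a 10×18 integer matrix of rank 9; reducing to Smith normal form yields diagonal entries (1,1,1,1,1,1,1,1,1).

∂_2: C_2 → C_1 sends each 2-simplex [p,q,r] to [q,r] − [p,r] + [p,q]. For instance
  ∂DEN = EN − DN + DE,
  ∂BMN = MN − BN + BM.
The resulting 18×7 matrix has rank 7, and its Smith normal form has invariant factors (1,1,1,1,1,1,1).

Reading off H_k = ker ∂_k / im ∂_{k+1}:

  H_0: rank C_0 − rank ∂_1 = 10 − 9 = 1, and the invariant factors of ∂_1 are all 1, so H_0 = Z.
  H_1: rank ker ∂_1 − rank ∂_2 = (18 − 9) − 7 = 2, and the invariant factors of ∂_2 are all 1, so H_1 = Z^2.
  H_2: rank ker ∂_2 − rank ∂_3 = (7 − 7) − 0 = 0, and there is no ∂_3, so H_2 = 0.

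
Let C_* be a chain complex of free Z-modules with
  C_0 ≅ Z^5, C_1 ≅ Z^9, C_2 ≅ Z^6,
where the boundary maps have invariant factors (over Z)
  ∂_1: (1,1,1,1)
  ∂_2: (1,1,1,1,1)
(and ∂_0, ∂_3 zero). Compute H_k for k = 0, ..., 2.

H_0: b_0 = 5 − 0 − 4 = 1; torsion from ∂_1 factors > 1: none. So H_0 ≅ Z.
H_1: b_1 = 9 − 4 − 5 = 0; torsion from ∂_2 factors > 1: none. So H_1 ≅ 0.
H_2: b_2 = 6 − 5 − 0 = 1; torsion from ∂_3 factors > 1: none. So H_2 ≅ Z.

H_0 ≅ Z,  H_1 = 0,  H_2 ≅ Z.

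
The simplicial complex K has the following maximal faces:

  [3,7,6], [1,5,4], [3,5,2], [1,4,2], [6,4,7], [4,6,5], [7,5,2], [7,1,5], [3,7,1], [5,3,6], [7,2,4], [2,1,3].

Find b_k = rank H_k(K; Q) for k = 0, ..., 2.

Take the total order 1 < 2 < 3 < 4 < 5 < 6 < 7 on the vertex set. Then K (dimension 2) consists of the simplices:

  0-simplices (7): [1], [2], [3], [4], [5], [6], [7]
  1-simplices (18): [1,2], [1,3], [1,4], [1,5], [1,7], [2,3], [2,4], [2,5], [2,7], [3,5], [3,6], [3,7], [4,5], [4,6], [4,7], [5,6], [5,7], [6,7]
  2-simplices (12): [1,2,3], [1,2,4], [1,3,7], [1,4,5], [1,5,7], [2,3,5], [2,4,7], [2,5,7], [3,5,6], [3,6,7], [4,5,6], [4,6,7]

so the chain groups are C_0 ≅ Z^7, C_1 ≅ Z^18, C_2 ≅ Z^12.

∂_1: C_1 → C_0 is given by ∂[p,q] = [q] − [p]. For instance
  ∂[2,3] = [3] − [2].
The 7×18 boundary matrix has rank 6 and Smith normal form diag(1,1,1,1,1,1).

∂_2: C_2 → C_1 maps a triangle to the signed sum of its edges. For instance
  ∂[1,2,4] = [2,4] − [1,4] + [1,2],
  ∂[2,5,7] = [5,7] − [2,7] + [2,5].
This gives a 18×12 integer matrix of rank 12; reducing to Smith normal form yields diagonal entries (1,1,1,1,1,1,1,1,1,1,1,2).

Now H_k = ker ∂_k / im ∂_{k+1}, so:

  H_0: rank C_0 − rank ∂_1 = 7 − 6 = 1, and the invariant factors of ∂_1 are all 1, so H_0 ≅ Z.
  H_1: rank ker ∂_1 − rank ∂_2 = (18 − 6) − 12 = 0, and ∂_2 has invariant factor 2 > 1, so H_1 ≅ Z/2.
  H_2: rank ker ∂_2 − rank ∂_3 = (12 − 12) − 0 = 0, and there is no ∂_3, so H_2 ≅ 0.

Hence the Betti numbers are b_0 = 1, b_1 = 0, b_2 = 0.

b_0 = 1, b_1 = 0, b_2 = 0.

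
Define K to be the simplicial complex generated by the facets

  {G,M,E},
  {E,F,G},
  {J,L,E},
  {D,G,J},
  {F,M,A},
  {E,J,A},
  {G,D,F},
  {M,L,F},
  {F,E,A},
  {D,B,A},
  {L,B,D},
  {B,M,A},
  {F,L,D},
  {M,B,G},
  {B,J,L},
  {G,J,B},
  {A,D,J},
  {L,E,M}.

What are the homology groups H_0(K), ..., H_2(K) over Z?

H_0 = Z,  H_1 = Z ⊕ Z/2,  H_2 = 0.

Order the vertices as A < B < D < E < F < G < J < L < M. Listing each simplex with vertices in this order, K has dimension 2 with simplices:

  0-simplices (9): A, B, D, E, F, G, J, L, M
  1-simplices (27): AB, AD, AE, AF, AJ, AM, BD, BG, BJ, BL, BM, DF, DG, DJ, DL, EF, EG, EJ, EL, EM, FG, FL, FM, GJ, GM, JL, LM
  2-simplices (18): ABD, ABM, ADJ, AEF, AEJ, AFM, BDL, BGJ, BGM, BJL, DFG, DFL, DGJ, EFG, EGM, EJL, ELM, FLM

giving chain groups C_0 ≅ Z^9, C_1 ≅ Z^27, C_2 ≅ Z^18.

Boundary ∂_1: C_1 → C_0 sends each edge [p,q] (with p < q) to q − p.
The resulting 9×27 matrix has rank 8, and its Smith normal form has invariant factors (1,1,1,1,1,1,1,1).

The boundary map ∂_2: C_2 → C_1 acts by ∂[p,q,r] = [q,r] − [p,r] + [p,q]. For instance
  ∂ELM = LM − EM + EL,
  ∂BGM = GM − BM + BG.
The resulting 27×18 matrix has rank 18, and its Smith normal form has invariant factors (1,1,1,1,1,1,1,1,1,1,1,1,1,1,1,1,1,2).

Reading off H_k = ker ∂_k / im ∂_{k+1}:

  H_0: rank C_0 − rank ∂_1 = 9 − 8 = 1, and the invariant factors of ∂_1 are all 1, so H_0 = Z.
  H_1: rank ker ∂_1 − rank ∂_2 = (27 − 8) − 18 = 1, and ∂_2 has invariant factor 2 > 1, so H_1 = Z ⊕ Z/2.
  H_2: rank ker ∂_2 − rank ∂_3 = (18 − 18) − 0 = 0, and there is no ∂_3, so H_2 = 0.

As a check, the Euler characteristic is 9 − 27 + 18 = 0, which agrees with 1 − 1 + 0 = 0.
(K is a triangulation of the Klein bottle.)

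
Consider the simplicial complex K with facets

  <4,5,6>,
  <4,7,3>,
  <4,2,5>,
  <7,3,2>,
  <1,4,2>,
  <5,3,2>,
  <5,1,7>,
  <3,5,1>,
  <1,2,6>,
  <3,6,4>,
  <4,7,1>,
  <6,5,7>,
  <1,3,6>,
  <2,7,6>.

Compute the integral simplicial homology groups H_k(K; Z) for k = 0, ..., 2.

Fix the vertex order 1 < 2 < 3 < 4 < 5 < 6 < 7 and write every simplex with vertices in increasing order. Then dim K = 2 and the simplices of K are:

  0-simplices (7): [1], [2], [3], [4], [5], [6], [7]
  1-simplices (21): [1,2], [1,3], [1,4], [1,5], [1,6], [1,7], [2,3], [2,4], [2,5], [2,6], [2,7], [3,4], [3,5], [3,6], [3,7], [4,5], [4,6], [4,7], [5,6], [5,7], [6,7]
  2-simplices (14): [1,2,4], [1,2,6], [1,3,5], [1,3,6], [1,4,7], [1,5,7], [2,3,5], [2,3,7], [2,4,5], [2,6,7], [3,4,6], [3,4,7], [4,5,6], [5,6,7]

Hence C_0 ≅ Z^7, C_1 ≅ Z^21, C_2 ≅ Z^14.

The boundary map ∂_1: C_1 → C_0 sends each edge [p,q] (with p < q) to q − p.
The resulting 7×21 matrix has rank 6, and its Smith normal form has invariant factors (1,1,1,1,1,1).

∂_2: C_2 → C_1 maps a triangle to the signed sum of its edges. For instance
  ∂[3,4,7] = [4,7] − [3,7] + [3,4],
  ∂[3,4,6] = [4,6] − [3,6] + [3,4].
This gives a 21×14 integer matrix of rank 13; reducing to Smith normal form yields diagonal entries (1,1,1,1,1,1,1,1,1,1,1,1,1).

Now H_k = ker ∂_k / im ∂_{k+1}, so:

  H_0: rank C_0 − rank ∂_1 = 7 − 6 = 1, and the invariant factors of ∂_1 are all 1, so H_0 ≅ Z.
  H_1: rank ker ∂_1 − rank ∂_2 = (21 − 6) − 13 = 2, and the invariant factors of ∂_2 are all 1, so H_1 ≅ Z^2.
  H_2: rank ker ∂_2 − rank ∂_3 = (14 − 13) − 0 = 1, and there is no ∂_3, so H_2 ≅ Z.

As a check, the Euler characteristic is 7 − 21 + 14 = 0, which agrees with 1 − 2 + 1 = 0.
(K is a triangulation of the torus T^2.)

H_0 ≅ Z,  H_1 ≅ Z^2,  H_2 ≅ Z.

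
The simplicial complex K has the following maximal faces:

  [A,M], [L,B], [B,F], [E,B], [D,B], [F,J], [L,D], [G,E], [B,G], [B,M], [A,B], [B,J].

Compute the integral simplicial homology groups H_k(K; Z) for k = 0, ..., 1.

Take the total order A < B < D < E < F < G < J < L < M on the vertex set. Then K (dimension 1) consists of the simplices:

  0-simplices (9): A, B, D, E, F, G, J, L, M
  1-simplices (12): AB, AM, BD, BE, BF, BG, BJ, BL, BM, DL, EG, FJ

so the chain groups are C_0 ≅ Z^9, C_1 ≅ Z^12.

The boundary map ∂_1: C_1 → C_0 is given by ∂[p,q] = [q] − [p]. For instance
  ∂AM = M − A.
The 9×12 boundary matrix has rank 8 and Smith normal form diag(1,1,1,1,1,1,1,1).

Now H_k = ker ∂_k / im ∂_{k+1}, so:

  H_0: rank C_0 − rank ∂_1 = 9 − 8 = 1, and the invariant factors of ∂_1 are all 1, so H_0 ≅ Z.
  H_1: rank ker ∂_1 − rank ∂_2 = (12 − 8) − 0 = 4, and there is no ∂_2, so H_1 ≅ Z^4.

H_0 = Z,  H_1 = Z^4.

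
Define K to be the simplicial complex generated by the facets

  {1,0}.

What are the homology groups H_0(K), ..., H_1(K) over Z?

We work with the vertex ordering 0 < 1. The simplices of K, each written with vertices in increasing order, are:

  0-simplices (2): [0], [1]
  1-simplices (1): [0,1]

giving chain groups C_0 ≅ Z^2, C_1 ≅ Z^1.

∂_1: C_1 → C_0 maps an edge to its endpoints' difference, ∂[p,q] = q − p. For instance
  ∂[0,1] = [1] − [0].
The 2×1 boundary matrix has rank 1 and Smith normal form diag(1).

Reading off H_k = ker ∂_k / im ∂_{k+1}:

  H_0: rank C_0 − rank ∂_1 = 2 − 1 = 1, and the invariant factors of ∂_1 are all 1, so H_0 = Z.
  H_1: rank ker ∂_1 − rank ∂_2 = (1 − 1) − 0 = 0, and there is no ∂_2, so H_1 = 0.

As a check, the Euler characteristic is 2 − 1 = 1, which agrees with 1 − 0 = 1.
(K is a triangulation of the 1-simplex.)

H_0 = Z,  H_1 = 0.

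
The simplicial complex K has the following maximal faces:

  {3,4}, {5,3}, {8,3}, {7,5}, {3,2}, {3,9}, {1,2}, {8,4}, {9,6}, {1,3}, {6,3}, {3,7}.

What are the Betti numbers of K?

Fix the vertex order 1 < 2 < 3 < 4 < 5 < 6 < 7 < 8 < 9 and write every simplex with vertices in increasing order. Then dim K = 1 and the simplices of K are:

  0-simplices (9): [1], [2], [3], [4], [5], [6], [7], [8], [9]
  1-simplices (12): [1,2], [1,3], [2,3], [3,4], [3,5], [3,6], [3,7], [3,8], [3,9], [4,8], [5,7], [6,9]

so the chain groups are C_0 ≅ Z^9, C_1 ≅ Z^12.

∂_1: C_1 → C_0 is given by ∂[p,q] = [q] − [p].
The 9×12 boundary matrix has rank 8 and Smith normal form diag(1,1,1,1,1,1,1,1).

From H_k ≅ ker(∂_k) / im(∂_{k+1}) we obtain:

  H_0: rank C_0 − rank ∂_1 = 9 − 8 = 1, and the invariant factors of ∂_1 are all 1, so H_0 = Z.
  H_1: rank ker ∂_1 − rank ∂_2 = (12 − 8) − 0 = 4, and there is no ∂_2, so H_1 = Z^4.

Hence the Betti numbers are b_0 = 1, b_1 = 4.

b_0 = 1, b_1 = 4.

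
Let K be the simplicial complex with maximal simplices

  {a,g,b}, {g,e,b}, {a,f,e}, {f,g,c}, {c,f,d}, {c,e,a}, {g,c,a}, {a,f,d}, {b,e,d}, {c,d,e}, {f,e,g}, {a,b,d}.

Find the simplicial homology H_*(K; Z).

H_0 ≅ Z,  H_1 ≅ Z/2Z,  H_2 = 0.

Take the total order a < b < c < d < e < f < g on the vertex set. Then K (dimension 2) consists of the simplices:

  0-simplices (7): a, b, c, d, e, f, g
  1-simplices (18): ab, ac, ad, ae, af, ag, bd, be, bg, cd, ce, cf, cg, de, df, ef, eg, fg
  2-simplices (12): abd, abg, ace, acg, adf, aef, bde, beg, cde, cdf, cfg, efg

giving chain groups C_0 ≅ Z^7, C_1 ≅ Z^18, C_2 ≅ Z^12.

Boundary ∂_1: C_1 → C_0 sends each edge [p,q] (with p < q) to q − p. For instance
  ∂be = e − b.
The 7×18 boundary matrix has rank 6 and Smith normal form diag(1,1,1,1,1,1).

Boundary ∂_2: C_2 → C_1 maps a triangle to the signed sum of its edges. For instance
  ∂ace = ce − ae + ac,
  ∂beg = eg − bg + be.
As a 18×12 matrix over Z this has rank 12, with invariant factors (1,1,1,1,1,1,1,1,1,1,1,2).

Reading off H_k = ker ∂_k / im ∂_{k+1}:

  H_0: rank C_0 − rank ∂_1 = 7 − 6 = 1, and the invariant factors of ∂_1 are all 1, so H_0 ≅ Z.
  H_1: rank ker ∂_1 − rank ∂_2 = (18 − 6) − 12 = 0, and ∂_2 has invariant factor 2 > 1, so H_1 ≅ Z/2Z.
  H_2: rank ker ∂_2 − rank ∂_3 = (12 − 12) − 0 = 0, and there is no ∂_3, so H_2 ≅ 0.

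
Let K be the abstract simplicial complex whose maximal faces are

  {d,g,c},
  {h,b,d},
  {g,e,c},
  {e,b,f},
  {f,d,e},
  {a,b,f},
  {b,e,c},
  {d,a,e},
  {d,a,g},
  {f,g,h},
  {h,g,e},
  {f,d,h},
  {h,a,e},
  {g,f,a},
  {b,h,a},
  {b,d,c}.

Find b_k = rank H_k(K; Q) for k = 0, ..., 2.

b_0 = 1, b_1 = 2, b_2 = 1.

Order the vertices as a < b < c < d < e < f < g < h. Listing each simplex with vertices in this order, K has dimension 2 with simplices:

  0-simplices (8): a, b, c, d, e, f, g, h
  1-simplices (24): ab, ad, ae, af, ag, ah, bc, bd, be, bf, bh, cd, ce, cg, de, df, dg, dh, ef, eg, eh, fg, fh, gh
  2-simplices (16): abf, abh, ade, adg, aeh, afg, bcd, bce, bdh, bef, cdg, ceg, def, dfh, egh, fgh

so the chain groups are C_0 ≅ Z^8, C_1 ≅ Z^24, C_2 ≅ Z^16.

Boundary ∂_1: C_1 → C_0 sends each edge [p,q] (with p < q) to q − p. For instance
  ∂cd = d − c.
The 8×24 boundary matrix has rank 7 and Smith normal form diag(1,1,1,1,1,1,1).

The boundary map ∂_2: C_2 → C_1 acts by ∂[p,q,r] = [q,r] − [p,r] + [p,q]. For instance
  ∂afg = fg − ag + af,
  ∂bef = ef − bf + be.
This gives a 24×16 integer matrix of rank 15; reducing to Smith normal form yields diagonal entries (1,1,1,1,1,1,1,1,1,1,1,1,1,1,1).

Now H_k = ker ∂_k / im ∂_{k+1}, so:

  H_0: rank C_0 − rank ∂_1 = 8 − 7 = 1, and the invariant factors of ∂_1 are all 1, so H_0 = Z.
  H_1: rank ker ∂_1 − rank ∂_2 = (24 − 7) − 15 = 2, and the invariant factors of ∂_2 are all 1, so H_1 = Z^2.
  H_2: rank ker ∂_2 − rank ∂_3 = (16 − 15) − 0 = 1, and there is no ∂_3, so H_2 = Z.

As a check, the Euler characteristic is 8 − 24 + 16 = 0, which agrees with 1 − 2 + 1 = 0.

Hence the Betti numbers are b_0 = 1, b_1 = 2, b_2 = 1.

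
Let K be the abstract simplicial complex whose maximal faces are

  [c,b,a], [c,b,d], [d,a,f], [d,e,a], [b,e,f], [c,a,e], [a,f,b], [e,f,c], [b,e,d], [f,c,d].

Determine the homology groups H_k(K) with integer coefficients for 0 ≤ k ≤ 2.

H_0 = Z,  H_1 = Z/2,  H_2 = 0.

Order the vertices as a < b < c < d < e < f. Listing each simplex with vertices in this order, K has dimension 2 with simplices:

  0-simplices (6): a, b, c, d, e, f
  1-simplices (15): ab, ac, ad, ae, af, bc, bd, be, bf, cd, ce, cf, de, df, ef
  2-simplices (10): abc, abf, ace, ade, adf, bcd, bde, bef, cdf, cef

so the chain groups are C_0 ≅ Z^6, C_1 ≅ Z^15, C_2 ≅ Z^10.

Boundary ∂_1: C_1 → C_0 sends each edge [p,q] (with p < q) to q − p. For instance
  ∂de = e − d.
This gives a 6×15 integer matrix of rank 5; reducing to Smith normal form yields diagonal entries (1,1,1,1,1).

∂_2: C_2 → C_1 maps a triangle to the signed sum of its edges. For instance
  ∂abf = bf − af + ab,
  ∂bef = ef − bf + be.
As a 15×10 matrix over Z this has rank 10, with invariant factors (1,1,1,1,1,1,1,1,1,2).

Computing H_k = (kernel of ∂_k) / (image of ∂_{k+1}):

  H_0: rank C_0 − rank ∂_1 = 6 − 5 = 1, and the invariant factors of ∂_1 are all 1, so H_0 = Z.
  H_1: rank ker ∂_1 − rank ∂_2 = (15 − 5) − 10 = 0, and ∂_2 has invariant factor 2 > 1, so H_1 = Z/2.
  H_2: rank ker ∂_2 − rank ∂_3 = (10 − 10) − 0 = 0, and there is no ∂_3, so H_2 = 0.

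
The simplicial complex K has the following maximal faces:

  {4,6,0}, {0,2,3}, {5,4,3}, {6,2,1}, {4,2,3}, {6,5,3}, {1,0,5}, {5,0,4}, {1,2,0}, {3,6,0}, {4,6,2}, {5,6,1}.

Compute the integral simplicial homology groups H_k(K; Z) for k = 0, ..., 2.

H_0 ≅ Z,  H_1 ≅ Z/2Z,  H_2 = 0.

Order the vertices as 0 < 1 < 2 < 3 < 4 < 5 < 6. Listing each simplex with vertices in this order, K has dimension 2 with simplices:

  0-simplices (7): [0], [1], [2], [3], [4], [5], [6]
  1-simplices (18): [0,1], [0,2], [0,3], [0,4], [0,5], [0,6], [1,2], [1,5], [1,6], [2,3], [2,4], [2,6], [3,4], [3,5], [3,6], [4,5], [4,6], [5,6]
  2-simplices (12): [0,1,2], [0,1,5], [0,2,3], [0,3,6], [0,4,5], [0,4,6], [1,2,6], [1,5,6], [2,3,4], [2,4,6], [3,4,5], [3,5,6]

Hence C_0 ≅ Z^7, C_1 ≅ Z^18, C_2 ≅ Z^12.

Boundary ∂_1: C_1 → C_0 is given by ∂[p,q] = [q] − [p]. For instance
  ∂[0,4] = [4] − [0].
As a 7×18 matrix over Z this has rank 6, with invariant factors (1,1,1,1,1,1).

∂_2: C_2 → C_1 sends each 2-simplex [p,q,r] to [q,r] − [p,r] + [p,q]. For instance
  ∂[2,3,4] = [3,4] − [2,4] + [2,3],
  ∂[3,5,6] = [5,6] − [3,6] + [3,5].
As a 18×12 matrix over Z this has rank 12, with invariant factors (1,1,1,1,1,1,1,1,1,1,1,2).

Reading off H_k = ker ∂_k / im ∂_{k+1}:

  H_0: rank C_0 − rank ∂_1 = 7 − 6 = 1, and the invariant factors of ∂_1 are all 1, so H_0 ≅ Z.
  H_1: rank ker ∂_1 − rank ∂_2 = (18 − 6) − 12 = 0, and ∂_2 has invariant factor 2 > 1, so H_1 ≅ Z/2Z.
  H_2: rank ker ∂_2 − rank ∂_3 = (12 − 12) − 0 = 0, and there is no ∂_3, so H_2 ≅ 0.

(K is a triangulation of the real projective plane RP^2.)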